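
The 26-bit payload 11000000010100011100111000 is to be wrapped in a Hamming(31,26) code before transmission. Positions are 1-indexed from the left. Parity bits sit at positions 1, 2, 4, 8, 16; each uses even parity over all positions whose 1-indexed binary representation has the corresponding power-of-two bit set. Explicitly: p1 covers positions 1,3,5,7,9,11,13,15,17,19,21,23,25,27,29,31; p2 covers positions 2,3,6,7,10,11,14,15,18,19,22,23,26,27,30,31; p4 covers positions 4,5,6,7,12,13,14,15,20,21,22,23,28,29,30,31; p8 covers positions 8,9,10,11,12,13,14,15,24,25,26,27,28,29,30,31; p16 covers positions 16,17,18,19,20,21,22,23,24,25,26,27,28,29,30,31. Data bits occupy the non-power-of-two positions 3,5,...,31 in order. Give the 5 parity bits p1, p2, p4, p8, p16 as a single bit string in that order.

00001

Place data bits at non-power-of-two positions: b3=1, b5=1, b6=0, b7=0, b9=0, b10=0, b11=0, b12=0, b13=0, b14=1, b15=0, b17=1, b18=0, b19=0, b20=0, b21=1, b22=1, b23=1, b24=0, b25=0, b26=1, b27=1, b28=1, b29=0, b30=0, b31=0.
p1 = XOR of data positions {3,5,7,9,11,13,15,17,19,21,23,25,27,29,31} = 1⊕1⊕0⊕0⊕0⊕0⊕0⊕1⊕0⊕1⊕1⊕0⊕1⊕0⊕0 = 0
p2 = XOR of data positions {3,6,7,10,11,14,15,18,19,22,23,26,27,30,31} = 1⊕0⊕0⊕0⊕0⊕1⊕0⊕0⊕0⊕1⊕1⊕1⊕1⊕0⊕0 = 0
p4 = XOR of data positions {5,6,7,12,13,14,15,20,21,22,23,28,29,30,31} = 1⊕0⊕0⊕0⊕0⊕1⊕0⊕0⊕1⊕1⊕1⊕1⊕0⊕0⊕0 = 0
p8 = XOR of data positions {9,10,11,12,13,14,15,24,25,26,27,28,29,30,31} = 0⊕0⊕0⊕0⊕0⊕1⊕0⊕0⊕0⊕1⊕1⊕1⊕0⊕0⊕0 = 0
p16 = XOR of data positions {17,18,19,20,21,22,23,24,25,26,27,28,29,30,31} = 1⊕0⊕0⊕0⊕1⊕1⊕1⊕0⊕0⊕1⊕1⊕1⊕0⊕0⊕0 = 1
Parity bits p1,p2,p4,p8,p16 = 00001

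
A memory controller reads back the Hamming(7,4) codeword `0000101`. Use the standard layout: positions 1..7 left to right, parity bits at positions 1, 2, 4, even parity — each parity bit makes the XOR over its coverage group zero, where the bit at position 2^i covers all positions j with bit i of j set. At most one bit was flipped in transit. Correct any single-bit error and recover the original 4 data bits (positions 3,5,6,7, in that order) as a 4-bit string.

s1: b1⊕b3⊕b5⊕b7 = 0⊕0⊕1⊕1 = 0
s2: b2⊕b3⊕b6⊕b7 = 0⊕0⊕0⊕1 = 1
s4: b4⊕b5⊕b6⊕b7 = 0⊕1⊕0⊕1 = 0
Syndrome (s4...s1) = 010 → position 2.
Flip bit 2: corrected codeword = 0100101
Data bits at positions 3,5,6,7: 0101

0101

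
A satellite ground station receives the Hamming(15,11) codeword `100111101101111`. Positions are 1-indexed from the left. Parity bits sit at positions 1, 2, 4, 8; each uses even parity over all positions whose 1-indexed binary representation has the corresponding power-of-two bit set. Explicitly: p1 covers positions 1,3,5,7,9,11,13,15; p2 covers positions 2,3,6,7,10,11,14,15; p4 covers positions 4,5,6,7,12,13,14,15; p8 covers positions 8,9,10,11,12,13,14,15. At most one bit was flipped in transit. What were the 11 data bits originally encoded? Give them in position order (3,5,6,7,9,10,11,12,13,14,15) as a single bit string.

s1: b1⊕b3⊕b5⊕b7⊕b9⊕b11⊕b13⊕b15 = 1⊕0⊕1⊕1⊕1⊕0⊕1⊕1 = 0
s2: b2⊕b3⊕b6⊕b7⊕b10⊕b11⊕b14⊕b15 = 0⊕0⊕1⊕1⊕1⊕0⊕1⊕1 = 1
s4: b4⊕b5⊕b6⊕b7⊕b12⊕b13⊕b14⊕b15 = 1⊕1⊕1⊕1⊕1⊕1⊕1⊕1 = 0
s8: b8⊕b9⊕b10⊕b11⊕b12⊕b13⊕b14⊕b15 = 0⊕1⊕1⊕0⊕1⊕1⊕1⊕1 = 0
Syndrome (s8...s1) = 0010 → position 2.
Flip bit 2: corrected codeword = 110111101101111
Data bits at positions 3,5,6,7,9,10,11,12,13,14,15: 01111101111

01111101111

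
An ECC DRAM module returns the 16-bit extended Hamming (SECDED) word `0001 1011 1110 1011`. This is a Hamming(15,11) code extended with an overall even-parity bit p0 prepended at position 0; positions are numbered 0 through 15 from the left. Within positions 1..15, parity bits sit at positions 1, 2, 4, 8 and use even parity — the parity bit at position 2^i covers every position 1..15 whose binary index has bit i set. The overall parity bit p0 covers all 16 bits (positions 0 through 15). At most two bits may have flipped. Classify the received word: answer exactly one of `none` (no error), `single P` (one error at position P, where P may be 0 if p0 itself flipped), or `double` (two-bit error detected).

s1: b1⊕b3⊕b5⊕b7⊕b9⊕b11⊕b13⊕b15 = 0⊕1⊕0⊕1⊕1⊕0⊕0⊕1 = 0
s2: b2⊕b3⊕b6⊕b7⊕b10⊕b11⊕b14⊕b15 = 0⊕1⊕1⊕1⊕1⊕0⊕1⊕1 = 0
s4: b4⊕b5⊕b6⊕b7⊕b12⊕b13⊕b14⊕b15 = 1⊕0⊕1⊕1⊕1⊕0⊕1⊕1 = 0
s8: b8⊕b9⊕b10⊕b11⊕b12⊕b13⊕b14⊕b15 = 1⊕1⊕1⊕0⊕1⊕0⊕1⊕1 = 0
Syndrome (s8...s1) = 0000 → position 0 (no error).
Overall parity (XOR of all 16 bits, including p0): 0⊕0⊕0⊕1⊕1⊕0⊕1⊕1⊕1⊕1⊕1⊕0⊕1⊕0⊕1⊕1 = 0
Overall=0, syndrome position=0 → no error.

none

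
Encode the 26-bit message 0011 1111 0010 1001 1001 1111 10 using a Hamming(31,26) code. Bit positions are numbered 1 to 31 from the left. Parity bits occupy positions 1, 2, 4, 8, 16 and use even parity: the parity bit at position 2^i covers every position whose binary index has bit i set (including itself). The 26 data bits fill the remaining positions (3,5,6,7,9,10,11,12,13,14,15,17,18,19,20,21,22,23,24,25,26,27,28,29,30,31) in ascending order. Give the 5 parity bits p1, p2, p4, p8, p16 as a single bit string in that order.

Place data bits at non-power-of-two positions: b3=0, b5=0, b6=1, b7=1, b9=1, b10=1, b11=1, b12=1, b13=0, b14=0, b15=1, b17=0, b18=1, b19=0, b20=0, b21=1, b22=1, b23=0, b24=0, b25=1, b26=1, b27=1, b28=1, b29=1, b30=1, b31=0.
p1 = XOR of data positions {3,5,7,9,11,13,15,17,19,21,23,25,27,29,31} = 0⊕0⊕1⊕1⊕1⊕0⊕1⊕0⊕0⊕1⊕0⊕1⊕1⊕1⊕0 = 0
p2 = XOR of data positions {3,6,7,10,11,14,15,18,19,22,23,26,27,30,31} = 0⊕1⊕1⊕1⊕1⊕0⊕1⊕1⊕0⊕1⊕0⊕1⊕1⊕1⊕0 = 0
p4 = XOR of data positions {5,6,7,12,13,14,15,20,21,22,23,28,29,30,31} = 0⊕1⊕1⊕1⊕0⊕0⊕1⊕0⊕1⊕1⊕0⊕1⊕1⊕1⊕0 = 1
p8 = XOR of data positions {9,10,11,12,13,14,15,24,25,26,27,28,29,30,31} = 1⊕1⊕1⊕1⊕0⊕0⊕1⊕0⊕1⊕1⊕1⊕1⊕1⊕1⊕0 = 1
p16 = XOR of data positions {17,18,19,20,21,22,23,24,25,26,27,28,29,30,31} = 0⊕1⊕0⊕0⊕1⊕1⊕0⊕0⊕1⊕1⊕1⊕1⊕1⊕1⊕0 = 1
Parity bits p1,p2,p4,p8,p16 = 00111

00111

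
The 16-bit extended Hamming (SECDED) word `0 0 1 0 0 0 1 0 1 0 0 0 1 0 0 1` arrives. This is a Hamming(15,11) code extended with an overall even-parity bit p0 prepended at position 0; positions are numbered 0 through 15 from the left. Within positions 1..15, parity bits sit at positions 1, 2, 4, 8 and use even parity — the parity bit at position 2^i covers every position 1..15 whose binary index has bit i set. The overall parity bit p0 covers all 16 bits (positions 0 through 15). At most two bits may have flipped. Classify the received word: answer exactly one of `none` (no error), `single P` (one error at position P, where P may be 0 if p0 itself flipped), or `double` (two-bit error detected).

single 15

s1: b1⊕b3⊕b5⊕b7⊕b9⊕b11⊕b13⊕b15 = 0⊕0⊕0⊕0⊕0⊕0⊕0⊕1 = 1
s2: b2⊕b3⊕b6⊕b7⊕b10⊕b11⊕b14⊕b15 = 1⊕0⊕1⊕0⊕0⊕0⊕0⊕1 = 1
s4: b4⊕b5⊕b6⊕b7⊕b12⊕b13⊕b14⊕b15 = 0⊕0⊕1⊕0⊕1⊕0⊕0⊕1 = 1
s8: b8⊕b9⊕b10⊕b11⊕b12⊕b13⊕b14⊕b15 = 1⊕0⊕0⊕0⊕1⊕0⊕0⊕1 = 1
Syndrome (s8...s1) = 1111 → position 15.
Overall parity (XOR of all 16 bits, including p0): 0⊕0⊕1⊕0⊕0⊕0⊕1⊕0⊕1⊕0⊕0⊕0⊕1⊕0⊕0⊕1 = 1
Overall=1, syndrome position=15 → single-bit error at position 15.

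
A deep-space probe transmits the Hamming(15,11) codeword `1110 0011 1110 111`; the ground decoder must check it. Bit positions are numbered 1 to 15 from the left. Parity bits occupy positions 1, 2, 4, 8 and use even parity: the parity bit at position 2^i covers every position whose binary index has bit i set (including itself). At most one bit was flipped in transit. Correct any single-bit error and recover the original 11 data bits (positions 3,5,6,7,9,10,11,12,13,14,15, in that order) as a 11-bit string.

10011100111

s1: b1⊕b3⊕b5⊕b7⊕b9⊕b11⊕b13⊕b15 = 1⊕1⊕0⊕1⊕1⊕1⊕1⊕1 = 1
s2: b2⊕b3⊕b6⊕b7⊕b10⊕b11⊕b14⊕b15 = 1⊕1⊕0⊕1⊕1⊕1⊕1⊕1 = 1
s4: b4⊕b5⊕b6⊕b7⊕b12⊕b13⊕b14⊕b15 = 0⊕0⊕0⊕1⊕0⊕1⊕1⊕1 = 0
s8: b8⊕b9⊕b10⊕b11⊕b12⊕b13⊕b14⊕b15 = 1⊕1⊕1⊕1⊕0⊕1⊕1⊕1 = 1
Syndrome (s8...s1) = 1011 → position 11.
Flip bit 11: corrected codeword = 111000111100111
Data bits at positions 3,5,6,7,9,10,11,12,13,14,15: 10011100111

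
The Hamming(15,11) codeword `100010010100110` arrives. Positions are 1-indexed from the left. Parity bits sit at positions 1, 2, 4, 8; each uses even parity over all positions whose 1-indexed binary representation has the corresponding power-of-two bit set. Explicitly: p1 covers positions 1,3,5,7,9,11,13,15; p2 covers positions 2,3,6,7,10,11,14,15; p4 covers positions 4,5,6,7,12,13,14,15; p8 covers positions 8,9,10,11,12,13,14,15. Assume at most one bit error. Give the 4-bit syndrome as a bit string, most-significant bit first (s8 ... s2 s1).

0101

s1: b1⊕b3⊕b5⊕b7⊕b9⊕b11⊕b13⊕b15 = 1⊕0⊕1⊕0⊕0⊕0⊕1⊕0 = 1
s2: b2⊕b3⊕b6⊕b7⊕b10⊕b11⊕b14⊕b15 = 0⊕0⊕0⊕0⊕1⊕0⊕1⊕0 = 0
s4: b4⊕b5⊕b6⊕b7⊕b12⊕b13⊕b14⊕b15 = 0⊕1⊕0⊕0⊕0⊕1⊕1⊕0 = 1
s8: b8⊕b9⊕b10⊕b11⊕b12⊕b13⊕b14⊕b15 = 1⊕0⊕1⊕0⊕0⊕1⊕1⊕0 = 0
Syndrome (s8...s1) = 0101 → position 5.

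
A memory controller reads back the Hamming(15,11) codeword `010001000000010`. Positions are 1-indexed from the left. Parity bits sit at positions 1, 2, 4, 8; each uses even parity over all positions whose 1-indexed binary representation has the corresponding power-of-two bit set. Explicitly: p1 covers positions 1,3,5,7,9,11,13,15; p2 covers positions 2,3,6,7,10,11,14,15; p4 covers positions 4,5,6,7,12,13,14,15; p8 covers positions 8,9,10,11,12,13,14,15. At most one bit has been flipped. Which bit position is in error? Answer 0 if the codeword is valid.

s1: b1⊕b3⊕b5⊕b7⊕b9⊕b11⊕b13⊕b15 = 0⊕0⊕0⊕0⊕0⊕0⊕0⊕0 = 0
s2: b2⊕b3⊕b6⊕b7⊕b10⊕b11⊕b14⊕b15 = 1⊕0⊕1⊕0⊕0⊕0⊕1⊕0 = 1
s4: b4⊕b5⊕b6⊕b7⊕b12⊕b13⊕b14⊕b15 = 0⊕0⊕1⊕0⊕0⊕0⊕1⊕0 = 0
s8: b8⊕b9⊕b10⊕b11⊕b12⊕b13⊕b14⊕b15 = 0⊕0⊕0⊕0⊕0⊕0⊕1⊕0 = 1
Syndrome (s8...s1) = 1010 → position 10.

10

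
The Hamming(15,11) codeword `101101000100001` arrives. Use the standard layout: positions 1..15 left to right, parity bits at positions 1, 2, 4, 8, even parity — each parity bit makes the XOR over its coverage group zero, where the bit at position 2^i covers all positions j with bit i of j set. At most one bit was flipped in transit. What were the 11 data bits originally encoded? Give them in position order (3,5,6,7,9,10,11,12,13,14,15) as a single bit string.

11100100001

s1: b1⊕b3⊕b5⊕b7⊕b9⊕b11⊕b13⊕b15 = 1⊕1⊕0⊕0⊕0⊕0⊕0⊕1 = 1
s2: b2⊕b3⊕b6⊕b7⊕b10⊕b11⊕b14⊕b15 = 0⊕1⊕1⊕0⊕1⊕0⊕0⊕1 = 0
s4: b4⊕b5⊕b6⊕b7⊕b12⊕b13⊕b14⊕b15 = 1⊕0⊕1⊕0⊕0⊕0⊕0⊕1 = 1
s8: b8⊕b9⊕b10⊕b11⊕b12⊕b13⊕b14⊕b15 = 0⊕0⊕1⊕0⊕0⊕0⊕0⊕1 = 0
Syndrome (s8...s1) = 0101 → position 5.
Flip bit 5: corrected codeword = 101111000100001
Data bits at positions 3,5,6,7,9,10,11,12,13,14,15: 11100100001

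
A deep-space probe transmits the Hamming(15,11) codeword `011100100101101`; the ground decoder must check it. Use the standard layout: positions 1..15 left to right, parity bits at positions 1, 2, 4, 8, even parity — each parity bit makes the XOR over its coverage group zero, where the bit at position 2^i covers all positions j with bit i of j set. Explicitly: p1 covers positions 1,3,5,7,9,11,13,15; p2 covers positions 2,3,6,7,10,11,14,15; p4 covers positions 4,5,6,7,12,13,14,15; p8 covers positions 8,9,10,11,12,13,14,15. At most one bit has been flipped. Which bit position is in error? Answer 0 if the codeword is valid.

6

s1: b1⊕b3⊕b5⊕b7⊕b9⊕b11⊕b13⊕b15 = 0⊕1⊕0⊕1⊕0⊕0⊕1⊕1 = 0
s2: b2⊕b3⊕b6⊕b7⊕b10⊕b11⊕b14⊕b15 = 1⊕1⊕0⊕1⊕1⊕0⊕0⊕1 = 1
s4: b4⊕b5⊕b6⊕b7⊕b12⊕b13⊕b14⊕b15 = 1⊕0⊕0⊕1⊕1⊕1⊕0⊕1 = 1
s8: b8⊕b9⊕b10⊕b11⊕b12⊕b13⊕b14⊕b15 = 0⊕0⊕1⊕0⊕1⊕1⊕0⊕1 = 0
Syndrome (s8...s1) = 0110 → position 6.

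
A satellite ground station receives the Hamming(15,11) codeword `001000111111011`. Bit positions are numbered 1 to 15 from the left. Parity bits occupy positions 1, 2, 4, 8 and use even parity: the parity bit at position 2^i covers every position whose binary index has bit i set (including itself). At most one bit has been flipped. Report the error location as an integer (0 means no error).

9

s1: b1⊕b3⊕b5⊕b7⊕b9⊕b11⊕b13⊕b15 = 0⊕1⊕0⊕1⊕1⊕1⊕0⊕1 = 1
s2: b2⊕b3⊕b6⊕b7⊕b10⊕b11⊕b14⊕b15 = 0⊕1⊕0⊕1⊕1⊕1⊕1⊕1 = 0
s4: b4⊕b5⊕b6⊕b7⊕b12⊕b13⊕b14⊕b15 = 0⊕0⊕0⊕1⊕1⊕0⊕1⊕1 = 0
s8: b8⊕b9⊕b10⊕b11⊕b12⊕b13⊕b14⊕b15 = 1⊕1⊕1⊕1⊕1⊕0⊕1⊕1 = 1
Syndrome (s8...s1) = 1001 → position 9.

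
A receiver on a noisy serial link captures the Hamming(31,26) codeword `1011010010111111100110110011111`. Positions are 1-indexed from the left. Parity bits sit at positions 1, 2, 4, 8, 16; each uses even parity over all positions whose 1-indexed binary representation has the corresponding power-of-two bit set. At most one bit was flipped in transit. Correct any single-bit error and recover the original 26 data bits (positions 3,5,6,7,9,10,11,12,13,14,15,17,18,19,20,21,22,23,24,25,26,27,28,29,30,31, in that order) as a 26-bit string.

10101011111100111110011111

s1: b1⊕b3⊕b5⊕b7⊕b9⊕b11⊕b13⊕b15⊕b17⊕b19⊕b21⊕b23⊕b25⊕b27⊕b29⊕b31 = 1⊕1⊕0⊕0⊕1⊕1⊕1⊕1⊕1⊕0⊕1⊕1⊕0⊕1⊕1⊕1 = 0
s2: b2⊕b3⊕b6⊕b7⊕b10⊕b11⊕b14⊕b15⊕b18⊕b19⊕b22⊕b23⊕b26⊕b27⊕b30⊕b31 = 0⊕1⊕1⊕0⊕0⊕1⊕1⊕1⊕0⊕0⊕0⊕1⊕0⊕1⊕1⊕1 = 1
s4: b4⊕b5⊕b6⊕b7⊕b12⊕b13⊕b14⊕b15⊕b20⊕b21⊕b22⊕b23⊕b28⊕b29⊕b30⊕b31 = 1⊕0⊕1⊕0⊕1⊕1⊕1⊕1⊕1⊕1⊕0⊕1⊕1⊕1⊕1⊕1 = 1
s8: b8⊕b9⊕b10⊕b11⊕b12⊕b13⊕b14⊕b15⊕b24⊕b25⊕b26⊕b27⊕b28⊕b29⊕b30⊕b31 = 0⊕1⊕0⊕1⊕1⊕1⊕1⊕1⊕1⊕0⊕0⊕1⊕1⊕1⊕1⊕1 = 0
s16: b16⊕b17⊕b18⊕b19⊕b20⊕b21⊕b22⊕b23⊕b24⊕b25⊕b26⊕b27⊕b28⊕b29⊕b30⊕b31 = 1⊕1⊕0⊕0⊕1⊕1⊕0⊕1⊕1⊕0⊕0⊕1⊕1⊕1⊕1⊕1 = 1
Syndrome (s16...s1) = 10110 → position 22.
Flip bit 22: corrected codeword = 1011010010111111100111110011111
Data bits at positions 3,5,6,7,9,10,11,12,13,14,15,17,18,19,20,21,22,23,24,25,26,27,28,29,30,31: 10101011111100111110011111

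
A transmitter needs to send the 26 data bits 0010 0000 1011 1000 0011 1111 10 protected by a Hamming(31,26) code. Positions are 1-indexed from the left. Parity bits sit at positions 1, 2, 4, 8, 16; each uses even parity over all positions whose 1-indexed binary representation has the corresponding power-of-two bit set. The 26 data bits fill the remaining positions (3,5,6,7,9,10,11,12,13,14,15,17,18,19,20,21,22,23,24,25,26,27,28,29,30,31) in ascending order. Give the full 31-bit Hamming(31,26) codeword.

0000010100001011110000011111110

Place data bits at non-power-of-two positions: b3=0, b5=0, b6=1, b7=0, b9=0, b10=0, b11=0, b12=0, b13=1, b14=0, b15=1, b17=1, b18=1, b19=0, b20=0, b21=0, b22=0, b23=0, b24=1, b25=1, b26=1, b27=1, b28=1, b29=1, b30=1, b31=0.
p1 = XOR of data positions {3,5,7,9,11,13,15,17,19,21,23,25,27,29,31} = 0⊕0⊕0⊕0⊕0⊕1⊕1⊕1⊕0⊕0⊕0⊕1⊕1⊕1⊕0 = 0
p2 = XOR of data positions {3,6,7,10,11,14,15,18,19,22,23,26,27,30,31} = 0⊕1⊕0⊕0⊕0⊕0⊕1⊕1⊕0⊕0⊕0⊕1⊕1⊕1⊕0 = 0
p4 = XOR of data positions {5,6,7,12,13,14,15,20,21,22,23,28,29,30,31} = 0⊕1⊕0⊕0⊕1⊕0⊕1⊕0⊕0⊕0⊕0⊕1⊕1⊕1⊕0 = 0
p8 = XOR of data positions {9,10,11,12,13,14,15,24,25,26,27,28,29,30,31} = 0⊕0⊕0⊕0⊕1⊕0⊕1⊕1⊕1⊕1⊕1⊕1⊕1⊕1⊕0 = 1
p16 = XOR of data positions {17,18,19,20,21,22,23,24,25,26,27,28,29,30,31} = 1⊕1⊕0⊕0⊕0⊕0⊕0⊕1⊕1⊕1⊕1⊕1⊕1⊕1⊕0 = 1
Codeword b1..b31 = 0000010100001011110000011111110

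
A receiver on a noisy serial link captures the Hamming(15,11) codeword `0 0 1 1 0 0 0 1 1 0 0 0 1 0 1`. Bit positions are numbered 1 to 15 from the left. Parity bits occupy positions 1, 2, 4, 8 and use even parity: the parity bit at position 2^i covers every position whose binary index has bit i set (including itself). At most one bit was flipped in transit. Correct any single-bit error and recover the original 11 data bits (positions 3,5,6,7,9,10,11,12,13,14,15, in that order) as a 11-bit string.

10001000101

s1: b1⊕b3⊕b5⊕b7⊕b9⊕b11⊕b13⊕b15 = 0⊕1⊕0⊕0⊕1⊕0⊕1⊕1 = 0
s2: b2⊕b3⊕b6⊕b7⊕b10⊕b11⊕b14⊕b15 = 0⊕1⊕0⊕0⊕0⊕0⊕0⊕1 = 0
s4: b4⊕b5⊕b6⊕b7⊕b12⊕b13⊕b14⊕b15 = 1⊕0⊕0⊕0⊕0⊕1⊕0⊕1 = 1
s8: b8⊕b9⊕b10⊕b11⊕b12⊕b13⊕b14⊕b15 = 1⊕1⊕0⊕0⊕0⊕1⊕0⊕1 = 0
Syndrome (s8...s1) = 0100 → position 4.
Flip bit 4: corrected codeword = 001000011000101
Data bits at positions 3,5,6,7,9,10,11,12,13,14,15: 10001000101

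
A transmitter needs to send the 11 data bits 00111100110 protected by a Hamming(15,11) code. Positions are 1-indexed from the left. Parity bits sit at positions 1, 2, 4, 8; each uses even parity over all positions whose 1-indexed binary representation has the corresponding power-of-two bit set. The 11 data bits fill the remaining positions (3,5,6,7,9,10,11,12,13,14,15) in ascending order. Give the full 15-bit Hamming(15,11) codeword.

100001101100110

Place data bits at non-power-of-two positions: b3=0, b5=0, b6=1, b7=1, b9=1, b10=1, b11=0, b12=0, b13=1, b14=1, b15=0.
p1 = XOR of data positions {3,5,7,9,11,13,15} = 0⊕0⊕1⊕1⊕0⊕1⊕0 = 1
p2 = XOR of data positions {3,6,7,10,11,14,15} = 0⊕1⊕1⊕1⊕0⊕1⊕0 = 0
p4 = XOR of data positions {5,6,7,12,13,14,15} = 0⊕1⊕1⊕0⊕1⊕1⊕0 = 0
p8 = XOR of data positions {9,10,11,12,13,14,15} = 1⊕1⊕0⊕0⊕1⊕1⊕0 = 0
Codeword b1..b15 = 100001101100110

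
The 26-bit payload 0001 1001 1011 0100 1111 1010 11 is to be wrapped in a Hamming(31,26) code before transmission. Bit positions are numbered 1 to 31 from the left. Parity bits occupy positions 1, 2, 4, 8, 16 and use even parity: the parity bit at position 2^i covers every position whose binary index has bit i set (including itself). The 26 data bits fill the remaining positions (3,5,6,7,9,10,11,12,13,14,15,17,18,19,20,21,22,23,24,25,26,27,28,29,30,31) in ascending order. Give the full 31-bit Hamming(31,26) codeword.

Place data bits at non-power-of-two positions: b3=0, b5=0, b6=0, b7=1, b9=1, b10=0, b11=0, b12=1, b13=1, b14=0, b15=1, b17=1, b18=0, b19=1, b20=0, b21=0, b22=1, b23=1, b24=1, b25=1, b26=1, b27=0, b28=1, b29=0, b30=1, b31=1.
p1 = XOR of data positions {3,5,7,9,11,13,15,17,19,21,23,25,27,29,31} = 0⊕0⊕1⊕1⊕0⊕1⊕1⊕1⊕1⊕0⊕1⊕1⊕0⊕0⊕1 = 1
p2 = XOR of data positions {3,6,7,10,11,14,15,18,19,22,23,26,27,30,31} = 0⊕0⊕1⊕0⊕0⊕0⊕1⊕0⊕1⊕1⊕1⊕1⊕0⊕1⊕1 = 0
p4 = XOR of data positions {5,6,7,12,13,14,15,20,21,22,23,28,29,30,31} = 0⊕0⊕1⊕1⊕1⊕0⊕1⊕0⊕0⊕1⊕1⊕1⊕0⊕1⊕1 = 1
p8 = XOR of data positions {9,10,11,12,13,14,15,24,25,26,27,28,29,30,31} = 1⊕0⊕0⊕1⊕1⊕0⊕1⊕1⊕1⊕1⊕0⊕1⊕0⊕1⊕1 = 0
p16 = XOR of data positions {17,18,19,20,21,22,23,24,25,26,27,28,29,30,31} = 1⊕0⊕1⊕0⊕0⊕1⊕1⊕1⊕1⊕1⊕0⊕1⊕0⊕1⊕1 = 0
Codeword b1..b31 = 1001001010011010101001111101011

1001001010011010101001111101011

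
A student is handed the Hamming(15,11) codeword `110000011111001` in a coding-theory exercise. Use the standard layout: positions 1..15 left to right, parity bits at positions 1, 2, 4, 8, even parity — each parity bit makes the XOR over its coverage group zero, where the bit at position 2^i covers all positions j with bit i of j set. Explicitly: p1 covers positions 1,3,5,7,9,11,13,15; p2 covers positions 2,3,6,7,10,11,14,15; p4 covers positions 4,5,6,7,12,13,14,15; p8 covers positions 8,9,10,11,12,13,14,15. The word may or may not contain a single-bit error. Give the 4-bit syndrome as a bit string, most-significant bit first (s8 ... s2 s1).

0000

s1: b1⊕b3⊕b5⊕b7⊕b9⊕b11⊕b13⊕b15 = 1⊕0⊕0⊕0⊕1⊕1⊕0⊕1 = 0
s2: b2⊕b3⊕b6⊕b7⊕b10⊕b11⊕b14⊕b15 = 1⊕0⊕0⊕0⊕1⊕1⊕0⊕1 = 0
s4: b4⊕b5⊕b6⊕b7⊕b12⊕b13⊕b14⊕b15 = 0⊕0⊕0⊕0⊕1⊕0⊕0⊕1 = 0
s8: b8⊕b9⊕b10⊕b11⊕b12⊕b13⊕b14⊕b15 = 1⊕1⊕1⊕1⊕1⊕0⊕0⊕1 = 0
Syndrome (s8...s1) = 0000 → position 0 (no error).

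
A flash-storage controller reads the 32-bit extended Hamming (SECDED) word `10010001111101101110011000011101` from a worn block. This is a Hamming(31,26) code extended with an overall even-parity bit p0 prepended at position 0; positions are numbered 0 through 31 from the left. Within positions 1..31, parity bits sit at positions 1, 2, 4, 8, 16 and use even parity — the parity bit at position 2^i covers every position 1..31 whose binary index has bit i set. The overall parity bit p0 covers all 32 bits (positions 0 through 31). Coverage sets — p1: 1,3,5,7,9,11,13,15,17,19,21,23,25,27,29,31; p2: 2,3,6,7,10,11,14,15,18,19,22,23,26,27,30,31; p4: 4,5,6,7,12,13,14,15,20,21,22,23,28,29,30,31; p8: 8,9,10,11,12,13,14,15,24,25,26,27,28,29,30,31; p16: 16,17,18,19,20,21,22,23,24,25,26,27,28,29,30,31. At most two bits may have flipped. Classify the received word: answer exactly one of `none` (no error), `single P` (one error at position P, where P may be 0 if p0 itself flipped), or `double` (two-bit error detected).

s1: b1⊕b3⊕b5⊕b7⊕b9⊕b11⊕b13⊕b15⊕b17⊕b19⊕b21⊕b23⊕b25⊕b27⊕b29⊕b31 = 0⊕1⊕0⊕1⊕1⊕1⊕1⊕0⊕1⊕0⊕1⊕0⊕0⊕1⊕1⊕1 = 0
s2: b2⊕b3⊕b6⊕b7⊕b10⊕b11⊕b14⊕b15⊕b18⊕b19⊕b22⊕b23⊕b26⊕b27⊕b30⊕b31 = 0⊕1⊕0⊕1⊕1⊕1⊕1⊕0⊕1⊕0⊕1⊕0⊕0⊕1⊕0⊕1 = 1
s4: b4⊕b5⊕b6⊕b7⊕b12⊕b13⊕b14⊕b15⊕b20⊕b21⊕b22⊕b23⊕b28⊕b29⊕b30⊕b31 = 0⊕0⊕0⊕1⊕0⊕1⊕1⊕0⊕0⊕1⊕1⊕0⊕1⊕1⊕0⊕1 = 0
s8: b8⊕b9⊕b10⊕b11⊕b12⊕b13⊕b14⊕b15⊕b24⊕b25⊕b26⊕b27⊕b28⊕b29⊕b30⊕b31 = 1⊕1⊕1⊕1⊕0⊕1⊕1⊕0⊕0⊕0⊕0⊕1⊕1⊕1⊕0⊕1 = 0
s16: b16⊕b17⊕b18⊕b19⊕b20⊕b21⊕b22⊕b23⊕b24⊕b25⊕b26⊕b27⊕b28⊕b29⊕b30⊕b31 = 1⊕1⊕1⊕0⊕0⊕1⊕1⊕0⊕0⊕0⊕0⊕1⊕1⊕1⊕0⊕1 = 1
Syndrome (s16...s1) = 10010 → position 18.
Overall parity (XOR of all 32 bits, including p0): 1⊕0⊕0⊕1⊕0⊕0⊕0⊕1⊕1⊕1⊕1⊕1⊕0⊕1⊕1⊕0⊕1⊕1⊕1⊕0⊕0⊕1⊕1⊕0⊕0⊕0⊕0⊕1⊕1⊕1⊕0⊕1 = 0
Overall=0, syndrome position=18 → double-bit error detected (uncorrectable).

double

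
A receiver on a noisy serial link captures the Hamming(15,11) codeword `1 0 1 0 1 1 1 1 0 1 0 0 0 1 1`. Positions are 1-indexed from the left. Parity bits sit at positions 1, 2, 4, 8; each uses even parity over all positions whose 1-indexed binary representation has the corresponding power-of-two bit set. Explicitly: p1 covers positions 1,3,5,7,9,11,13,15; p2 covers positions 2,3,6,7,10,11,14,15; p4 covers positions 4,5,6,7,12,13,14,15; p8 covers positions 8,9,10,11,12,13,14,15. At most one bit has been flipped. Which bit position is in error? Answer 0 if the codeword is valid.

5

s1: b1⊕b3⊕b5⊕b7⊕b9⊕b11⊕b13⊕b15 = 1⊕1⊕1⊕1⊕0⊕0⊕0⊕1 = 1
s2: b2⊕b3⊕b6⊕b7⊕b10⊕b11⊕b14⊕b15 = 0⊕1⊕1⊕1⊕1⊕0⊕1⊕1 = 0
s4: b4⊕b5⊕b6⊕b7⊕b12⊕b13⊕b14⊕b15 = 0⊕1⊕1⊕1⊕0⊕0⊕1⊕1 = 1
s8: b8⊕b9⊕b10⊕b11⊕b12⊕b13⊕b14⊕b15 = 1⊕0⊕1⊕0⊕0⊕0⊕1⊕1 = 0
Syndrome (s8...s1) = 0101 → position 5.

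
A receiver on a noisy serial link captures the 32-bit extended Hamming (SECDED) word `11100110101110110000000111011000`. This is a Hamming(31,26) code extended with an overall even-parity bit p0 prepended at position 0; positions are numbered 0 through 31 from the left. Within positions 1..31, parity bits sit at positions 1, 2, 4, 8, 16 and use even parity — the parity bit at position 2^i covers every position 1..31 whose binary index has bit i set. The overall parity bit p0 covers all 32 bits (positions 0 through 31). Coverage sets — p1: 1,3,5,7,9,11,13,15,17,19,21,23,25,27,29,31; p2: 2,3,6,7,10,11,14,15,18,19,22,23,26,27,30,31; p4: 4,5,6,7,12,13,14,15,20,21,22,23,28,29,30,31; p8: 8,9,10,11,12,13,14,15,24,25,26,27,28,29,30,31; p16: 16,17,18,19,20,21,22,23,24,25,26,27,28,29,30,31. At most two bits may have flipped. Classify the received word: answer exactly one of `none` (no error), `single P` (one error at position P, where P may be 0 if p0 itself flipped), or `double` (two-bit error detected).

double

s1: b1⊕b3⊕b5⊕b7⊕b9⊕b11⊕b13⊕b15⊕b17⊕b19⊕b21⊕b23⊕b25⊕b27⊕b29⊕b31 = 1⊕0⊕1⊕0⊕0⊕1⊕0⊕1⊕0⊕0⊕0⊕1⊕1⊕1⊕0⊕0 = 1
s2: b2⊕b3⊕b6⊕b7⊕b10⊕b11⊕b14⊕b15⊕b18⊕b19⊕b22⊕b23⊕b26⊕b27⊕b30⊕b31 = 1⊕0⊕1⊕0⊕1⊕1⊕1⊕1⊕0⊕0⊕0⊕1⊕0⊕1⊕0⊕0 = 0
s4: b4⊕b5⊕b6⊕b7⊕b12⊕b13⊕b14⊕b15⊕b20⊕b21⊕b22⊕b23⊕b28⊕b29⊕b30⊕b31 = 0⊕1⊕1⊕0⊕1⊕0⊕1⊕1⊕0⊕0⊕0⊕1⊕1⊕0⊕0⊕0 = 1
s8: b8⊕b9⊕b10⊕b11⊕b12⊕b13⊕b14⊕b15⊕b24⊕b25⊕b26⊕b27⊕b28⊕b29⊕b30⊕b31 = 1⊕0⊕1⊕1⊕1⊕0⊕1⊕1⊕1⊕1⊕0⊕1⊕1⊕0⊕0⊕0 = 0
s16: b16⊕b17⊕b18⊕b19⊕b20⊕b21⊕b22⊕b23⊕b24⊕b25⊕b26⊕b27⊕b28⊕b29⊕b30⊕b31 = 0⊕0⊕0⊕0⊕0⊕0⊕0⊕1⊕1⊕1⊕0⊕1⊕1⊕0⊕0⊕0 = 1
Syndrome (s16...s1) = 10101 → position 21.
Overall parity (XOR of all 32 bits, including p0): 1⊕1⊕1⊕0⊕0⊕1⊕1⊕0⊕1⊕0⊕1⊕1⊕1⊕0⊕1⊕1⊕0⊕0⊕0⊕0⊕0⊕0⊕0⊕1⊕1⊕1⊕0⊕1⊕1⊕0⊕0⊕0 = 0
Overall=0, syndrome position=21 → double-bit error detected (uncorrectable).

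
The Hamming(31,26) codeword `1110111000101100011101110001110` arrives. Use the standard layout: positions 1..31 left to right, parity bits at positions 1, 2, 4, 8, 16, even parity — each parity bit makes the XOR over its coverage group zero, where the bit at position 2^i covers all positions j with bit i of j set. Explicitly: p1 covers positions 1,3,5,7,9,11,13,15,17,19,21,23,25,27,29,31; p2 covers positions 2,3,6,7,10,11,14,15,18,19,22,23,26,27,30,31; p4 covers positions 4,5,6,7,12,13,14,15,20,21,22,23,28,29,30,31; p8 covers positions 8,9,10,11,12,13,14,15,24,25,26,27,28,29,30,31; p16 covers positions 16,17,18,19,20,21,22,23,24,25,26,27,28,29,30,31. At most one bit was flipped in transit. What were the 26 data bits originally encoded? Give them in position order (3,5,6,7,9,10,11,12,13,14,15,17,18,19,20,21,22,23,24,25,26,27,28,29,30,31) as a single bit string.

11110010110011101110001111

s1: b1⊕b3⊕b5⊕b7⊕b9⊕b11⊕b13⊕b15⊕b17⊕b19⊕b21⊕b23⊕b25⊕b27⊕b29⊕b31 = 1⊕1⊕1⊕1⊕0⊕1⊕1⊕0⊕0⊕1⊕0⊕1⊕0⊕0⊕1⊕0 = 1
s2: b2⊕b3⊕b6⊕b7⊕b10⊕b11⊕b14⊕b15⊕b18⊕b19⊕b22⊕b23⊕b26⊕b27⊕b30⊕b31 = 1⊕1⊕1⊕1⊕0⊕1⊕1⊕0⊕1⊕1⊕1⊕1⊕0⊕0⊕1⊕0 = 1
s4: b4⊕b5⊕b6⊕b7⊕b12⊕b13⊕b14⊕b15⊕b20⊕b21⊕b22⊕b23⊕b28⊕b29⊕b30⊕b31 = 0⊕1⊕1⊕1⊕0⊕1⊕1⊕0⊕1⊕0⊕1⊕1⊕1⊕1⊕1⊕0 = 1
s8: b8⊕b9⊕b10⊕b11⊕b12⊕b13⊕b14⊕b15⊕b24⊕b25⊕b26⊕b27⊕b28⊕b29⊕b30⊕b31 = 0⊕0⊕0⊕1⊕0⊕1⊕1⊕0⊕1⊕0⊕0⊕0⊕1⊕1⊕1⊕0 = 1
s16: b16⊕b17⊕b18⊕b19⊕b20⊕b21⊕b22⊕b23⊕b24⊕b25⊕b26⊕b27⊕b28⊕b29⊕b30⊕b31 = 0⊕0⊕1⊕1⊕1⊕0⊕1⊕1⊕1⊕0⊕0⊕0⊕1⊕1⊕1⊕0 = 1
Syndrome (s16...s1) = 11111 → position 31.
Flip bit 31: corrected codeword = 1110111000101100011101110001111
Data bits at positions 3,5,6,7,9,10,11,12,13,14,15,17,18,19,20,21,22,23,24,25,26,27,28,29,30,31: 11110010110011101110001111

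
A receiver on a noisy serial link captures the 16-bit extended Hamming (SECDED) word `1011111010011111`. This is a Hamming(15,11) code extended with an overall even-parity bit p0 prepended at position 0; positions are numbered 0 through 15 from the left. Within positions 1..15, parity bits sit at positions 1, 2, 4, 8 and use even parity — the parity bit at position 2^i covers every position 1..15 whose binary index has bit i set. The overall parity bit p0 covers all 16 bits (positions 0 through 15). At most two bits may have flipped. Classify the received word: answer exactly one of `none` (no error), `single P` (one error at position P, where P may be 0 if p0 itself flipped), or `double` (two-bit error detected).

double

s1: b1⊕b3⊕b5⊕b7⊕b9⊕b11⊕b13⊕b15 = 0⊕1⊕1⊕0⊕0⊕1⊕1⊕1 = 1
s2: b2⊕b3⊕b6⊕b7⊕b10⊕b11⊕b14⊕b15 = 1⊕1⊕1⊕0⊕0⊕1⊕1⊕1 = 0
s4: b4⊕b5⊕b6⊕b7⊕b12⊕b13⊕b14⊕b15 = 1⊕1⊕1⊕0⊕1⊕1⊕1⊕1 = 1
s8: b8⊕b9⊕b10⊕b11⊕b12⊕b13⊕b14⊕b15 = 1⊕0⊕0⊕1⊕1⊕1⊕1⊕1 = 0
Syndrome (s8...s1) = 0101 → position 5.
Overall parity (XOR of all 16 bits, including p0): 1⊕0⊕1⊕1⊕1⊕1⊕1⊕0⊕1⊕0⊕0⊕1⊕1⊕1⊕1⊕1 = 0
Overall=0, syndrome position=5 → double-bit error detected (uncorrectable).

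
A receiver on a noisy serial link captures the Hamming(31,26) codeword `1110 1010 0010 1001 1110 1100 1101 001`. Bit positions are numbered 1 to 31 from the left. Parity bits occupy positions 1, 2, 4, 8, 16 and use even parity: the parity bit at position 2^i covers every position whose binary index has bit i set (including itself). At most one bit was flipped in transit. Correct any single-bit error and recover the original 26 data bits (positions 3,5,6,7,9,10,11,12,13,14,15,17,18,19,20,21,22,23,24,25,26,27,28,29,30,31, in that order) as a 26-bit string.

s1: b1⊕b3⊕b5⊕b7⊕b9⊕b11⊕b13⊕b15⊕b17⊕b19⊕b21⊕b23⊕b25⊕b27⊕b29⊕b31 = 1⊕1⊕1⊕1⊕0⊕1⊕1⊕0⊕1⊕1⊕1⊕0⊕1⊕0⊕0⊕1 = 1
s2: b2⊕b3⊕b6⊕b7⊕b10⊕b11⊕b14⊕b15⊕b18⊕b19⊕b22⊕b23⊕b26⊕b27⊕b30⊕b31 = 1⊕1⊕0⊕1⊕0⊕1⊕0⊕0⊕1⊕1⊕1⊕0⊕1⊕0⊕0⊕1 = 1
s4: b4⊕b5⊕b6⊕b7⊕b12⊕b13⊕b14⊕b15⊕b20⊕b21⊕b22⊕b23⊕b28⊕b29⊕b30⊕b31 = 0⊕1⊕0⊕1⊕0⊕1⊕0⊕0⊕0⊕1⊕1⊕0⊕1⊕0⊕0⊕1 = 1
s8: b8⊕b9⊕b10⊕b11⊕b12⊕b13⊕b14⊕b15⊕b24⊕b25⊕b26⊕b27⊕b28⊕b29⊕b30⊕b31 = 0⊕0⊕0⊕1⊕0⊕1⊕0⊕0⊕0⊕1⊕1⊕0⊕1⊕0⊕0⊕1 = 0
s16: b16⊕b17⊕b18⊕b19⊕b20⊕b21⊕b22⊕b23⊕b24⊕b25⊕b26⊕b27⊕b28⊕b29⊕b30⊕b31 = 1⊕1⊕1⊕1⊕0⊕1⊕1⊕0⊕0⊕1⊕1⊕0⊕1⊕0⊕0⊕1 = 0
Syndrome (s16...s1) = 00111 → position 7.
Flip bit 7: corrected codeword = 1110100000101001111011001101001
Data bits at positions 3,5,6,7,9,10,11,12,13,14,15,17,18,19,20,21,22,23,24,25,26,27,28,29,30,31: 11000010100111011001101001

11000010100111011001101001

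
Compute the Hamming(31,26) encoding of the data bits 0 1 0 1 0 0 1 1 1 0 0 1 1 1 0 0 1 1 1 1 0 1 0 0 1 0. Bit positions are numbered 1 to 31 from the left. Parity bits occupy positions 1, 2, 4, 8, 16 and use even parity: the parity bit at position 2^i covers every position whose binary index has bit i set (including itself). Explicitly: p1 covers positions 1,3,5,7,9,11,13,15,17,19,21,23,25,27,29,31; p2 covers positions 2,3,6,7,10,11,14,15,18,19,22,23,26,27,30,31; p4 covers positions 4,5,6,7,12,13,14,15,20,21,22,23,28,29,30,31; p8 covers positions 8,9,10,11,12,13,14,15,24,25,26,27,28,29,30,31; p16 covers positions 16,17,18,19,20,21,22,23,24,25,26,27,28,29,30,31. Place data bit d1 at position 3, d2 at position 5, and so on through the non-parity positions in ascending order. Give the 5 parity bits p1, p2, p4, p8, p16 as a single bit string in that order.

Place data bits at non-power-of-two positions: b3=0, b5=1, b6=0, b7=1, b9=0, b10=0, b11=1, b12=1, b13=1, b14=0, b15=0, b17=1, b18=1, b19=1, b20=0, b21=0, b22=1, b23=1, b24=1, b25=1, b26=0, b27=1, b28=0, b29=0, b30=1, b31=0.
p1 = XOR of data positions {3,5,7,9,11,13,15,17,19,21,23,25,27,29,31} = 0⊕1⊕1⊕0⊕1⊕1⊕0⊕1⊕1⊕0⊕1⊕1⊕1⊕0⊕0 = 1
p2 = XOR of data positions {3,6,7,10,11,14,15,18,19,22,23,26,27,30,31} = 0⊕0⊕1⊕0⊕1⊕0⊕0⊕1⊕1⊕1⊕1⊕0⊕1⊕1⊕0 = 0
p4 = XOR of data positions {5,6,7,12,13,14,15,20,21,22,23,28,29,30,31} = 1⊕0⊕1⊕1⊕1⊕0⊕0⊕0⊕0⊕1⊕1⊕0⊕0⊕1⊕0 = 1
p8 = XOR of data positions {9,10,11,12,13,14,15,24,25,26,27,28,29,30,31} = 0⊕0⊕1⊕1⊕1⊕0⊕0⊕1⊕1⊕0⊕1⊕0⊕0⊕1⊕0 = 1
p16 = XOR of data positions {17,18,19,20,21,22,23,24,25,26,27,28,29,30,31} = 1⊕1⊕1⊕0⊕0⊕1⊕1⊕1⊕1⊕0⊕1⊕0⊕0⊕1⊕0 = 1
Parity bits p1,p2,p4,p8,p16 = 10111

10111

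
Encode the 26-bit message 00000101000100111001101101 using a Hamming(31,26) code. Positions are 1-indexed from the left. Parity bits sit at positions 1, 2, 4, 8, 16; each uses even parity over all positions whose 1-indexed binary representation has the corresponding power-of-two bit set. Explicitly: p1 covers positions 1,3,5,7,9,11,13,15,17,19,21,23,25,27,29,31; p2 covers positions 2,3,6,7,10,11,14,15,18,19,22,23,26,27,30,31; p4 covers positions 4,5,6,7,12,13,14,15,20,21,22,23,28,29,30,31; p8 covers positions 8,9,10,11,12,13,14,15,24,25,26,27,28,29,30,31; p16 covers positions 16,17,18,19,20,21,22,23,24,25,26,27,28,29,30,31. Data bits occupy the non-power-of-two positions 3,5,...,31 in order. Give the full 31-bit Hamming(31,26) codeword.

1001000101010001100111001101101

Place data bits at non-power-of-two positions: b3=0, b5=0, b6=0, b7=0, b9=0, b10=1, b11=0, b12=1, b13=0, b14=0, b15=0, b17=1, b18=0, b19=0, b20=1, b21=1, b22=1, b23=0, b24=0, b25=1, b26=1, b27=0, b28=1, b29=1, b30=0, b31=1.
p1 = XOR of data positions {3,5,7,9,11,13,15,17,19,21,23,25,27,29,31} = 0⊕0⊕0⊕0⊕0⊕0⊕0⊕1⊕0⊕1⊕0⊕1⊕0⊕1⊕1 = 1
p2 = XOR of data positions {3,6,7,10,11,14,15,18,19,22,23,26,27,30,31} = 0⊕0⊕0⊕1⊕0⊕0⊕0⊕0⊕0⊕1⊕0⊕1⊕0⊕0⊕1 = 0
p4 = XOR of data positions {5,6,7,12,13,14,15,20,21,22,23,28,29,30,31} = 0⊕0⊕0⊕1⊕0⊕0⊕0⊕1⊕1⊕1⊕0⊕1⊕1⊕0⊕1 = 1
p8 = XOR of data positions {9,10,11,12,13,14,15,24,25,26,27,28,29,30,31} = 0⊕1⊕0⊕1⊕0⊕0⊕0⊕0⊕1⊕1⊕0⊕1⊕1⊕0⊕1 = 1
p16 = XOR of data positions {17,18,19,20,21,22,23,24,25,26,27,28,29,30,31} = 1⊕0⊕0⊕1⊕1⊕1⊕0⊕0⊕1⊕1⊕0⊕1⊕1⊕0⊕1 = 1
Codeword b1..b31 = 1001000101010001100111001101101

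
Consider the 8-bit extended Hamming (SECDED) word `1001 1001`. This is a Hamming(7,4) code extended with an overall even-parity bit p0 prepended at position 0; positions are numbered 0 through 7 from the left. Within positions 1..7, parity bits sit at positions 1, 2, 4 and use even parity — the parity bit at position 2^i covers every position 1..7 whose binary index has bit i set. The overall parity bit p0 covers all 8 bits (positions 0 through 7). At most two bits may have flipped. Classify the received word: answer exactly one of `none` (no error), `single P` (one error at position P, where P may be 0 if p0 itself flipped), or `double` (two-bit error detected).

s1: b1⊕b3⊕b5⊕b7 = 0⊕1⊕0⊕1 = 0
s2: b2⊕b3⊕b6⊕b7 = 0⊕1⊕0⊕1 = 0
s4: b4⊕b5⊕b6⊕b7 = 1⊕0⊕0⊕1 = 0
Syndrome (s4...s1) = 000 → position 0 (no error).
Overall parity (XOR of all 8 bits, including p0): 1⊕0⊕0⊕1⊕1⊕0⊕0⊕1 = 0
Overall=0, syndrome position=0 → no error.

none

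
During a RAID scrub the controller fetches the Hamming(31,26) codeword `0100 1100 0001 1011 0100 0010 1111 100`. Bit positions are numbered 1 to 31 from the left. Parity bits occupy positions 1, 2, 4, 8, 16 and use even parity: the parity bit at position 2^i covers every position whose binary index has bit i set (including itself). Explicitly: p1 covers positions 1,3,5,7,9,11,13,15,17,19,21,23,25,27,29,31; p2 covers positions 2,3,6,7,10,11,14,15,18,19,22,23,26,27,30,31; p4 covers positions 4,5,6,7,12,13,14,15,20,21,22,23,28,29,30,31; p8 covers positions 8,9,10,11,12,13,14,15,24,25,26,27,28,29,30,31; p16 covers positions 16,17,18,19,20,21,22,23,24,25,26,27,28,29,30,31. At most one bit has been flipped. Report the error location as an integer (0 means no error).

s1: b1⊕b3⊕b5⊕b7⊕b9⊕b11⊕b13⊕b15⊕b17⊕b19⊕b21⊕b23⊕b25⊕b27⊕b29⊕b31 = 0⊕0⊕1⊕0⊕0⊕0⊕1⊕1⊕0⊕0⊕0⊕1⊕1⊕1⊕1⊕0 = 1
s2: b2⊕b3⊕b6⊕b7⊕b10⊕b11⊕b14⊕b15⊕b18⊕b19⊕b22⊕b23⊕b26⊕b27⊕b30⊕b31 = 1⊕0⊕1⊕0⊕0⊕0⊕0⊕1⊕1⊕0⊕0⊕1⊕1⊕1⊕0⊕0 = 1
s4: b4⊕b5⊕b6⊕b7⊕b12⊕b13⊕b14⊕b15⊕b20⊕b21⊕b22⊕b23⊕b28⊕b29⊕b30⊕b31 = 0⊕1⊕1⊕0⊕1⊕1⊕0⊕1⊕0⊕0⊕0⊕1⊕1⊕1⊕0⊕0 = 0
s8: b8⊕b9⊕b10⊕b11⊕b12⊕b13⊕b14⊕b15⊕b24⊕b25⊕b26⊕b27⊕b28⊕b29⊕b30⊕b31 = 0⊕0⊕0⊕0⊕1⊕1⊕0⊕1⊕0⊕1⊕1⊕1⊕1⊕1⊕0⊕0 = 0
s16: b16⊕b17⊕b18⊕b19⊕b20⊕b21⊕b22⊕b23⊕b24⊕b25⊕b26⊕b27⊕b28⊕b29⊕b30⊕b31 = 1⊕0⊕1⊕0⊕0⊕0⊕0⊕1⊕0⊕1⊕1⊕1⊕1⊕1⊕0⊕0 = 0
Syndrome (s16...s1) = 00011 → position 3.

3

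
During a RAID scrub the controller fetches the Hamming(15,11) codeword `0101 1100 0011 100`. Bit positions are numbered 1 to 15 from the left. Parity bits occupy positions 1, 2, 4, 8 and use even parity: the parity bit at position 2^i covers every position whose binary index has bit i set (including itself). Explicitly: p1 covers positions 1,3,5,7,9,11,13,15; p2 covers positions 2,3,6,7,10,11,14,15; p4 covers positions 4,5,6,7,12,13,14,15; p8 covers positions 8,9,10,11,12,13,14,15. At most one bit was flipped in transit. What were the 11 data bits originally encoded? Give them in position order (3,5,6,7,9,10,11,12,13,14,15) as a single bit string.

01100011101

s1: b1⊕b3⊕b5⊕b7⊕b9⊕b11⊕b13⊕b15 = 0⊕0⊕1⊕0⊕0⊕1⊕1⊕0 = 1
s2: b2⊕b3⊕b6⊕b7⊕b10⊕b11⊕b14⊕b15 = 1⊕0⊕1⊕0⊕0⊕1⊕0⊕0 = 1
s4: b4⊕b5⊕b6⊕b7⊕b12⊕b13⊕b14⊕b15 = 1⊕1⊕1⊕0⊕1⊕1⊕0⊕0 = 1
s8: b8⊕b9⊕b10⊕b11⊕b12⊕b13⊕b14⊕b15 = 0⊕0⊕0⊕1⊕1⊕1⊕0⊕0 = 1
Syndrome (s8...s1) = 1111 → position 15.
Flip bit 15: corrected codeword = 010111000011101
Data bits at positions 3,5,6,7,9,10,11,12,13,14,15: 01100011101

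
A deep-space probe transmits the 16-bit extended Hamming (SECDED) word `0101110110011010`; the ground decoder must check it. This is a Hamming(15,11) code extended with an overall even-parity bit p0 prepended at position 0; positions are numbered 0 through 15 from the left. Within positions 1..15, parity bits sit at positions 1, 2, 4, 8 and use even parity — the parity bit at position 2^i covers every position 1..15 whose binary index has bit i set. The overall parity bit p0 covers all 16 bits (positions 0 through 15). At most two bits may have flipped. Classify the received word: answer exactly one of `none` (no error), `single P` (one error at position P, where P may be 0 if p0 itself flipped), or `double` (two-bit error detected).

s1: b1⊕b3⊕b5⊕b7⊕b9⊕b11⊕b13⊕b15 = 1⊕1⊕1⊕1⊕0⊕1⊕0⊕0 = 1
s2: b2⊕b3⊕b6⊕b7⊕b10⊕b11⊕b14⊕b15 = 0⊕1⊕0⊕1⊕0⊕1⊕1⊕0 = 0
s4: b4⊕b5⊕b6⊕b7⊕b12⊕b13⊕b14⊕b15 = 1⊕1⊕0⊕1⊕1⊕0⊕1⊕0 = 1
s8: b8⊕b9⊕b10⊕b11⊕b12⊕b13⊕b14⊕b15 = 1⊕0⊕0⊕1⊕1⊕0⊕1⊕0 = 0
Syndrome (s8...s1) = 0101 → position 5.
Overall parity (XOR of all 16 bits, including p0): 0⊕1⊕0⊕1⊕1⊕1⊕0⊕1⊕1⊕0⊕0⊕1⊕1⊕0⊕1⊕0 = 1
Overall=1, syndrome position=5 → single-bit error at position 5.

single 5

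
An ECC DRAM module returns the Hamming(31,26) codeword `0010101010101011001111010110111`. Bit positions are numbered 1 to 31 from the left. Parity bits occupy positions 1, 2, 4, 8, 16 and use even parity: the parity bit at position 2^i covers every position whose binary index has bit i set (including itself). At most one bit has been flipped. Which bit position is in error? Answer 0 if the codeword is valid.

16

s1: b1⊕b3⊕b5⊕b7⊕b9⊕b11⊕b13⊕b15⊕b17⊕b19⊕b21⊕b23⊕b25⊕b27⊕b29⊕b31 = 0⊕1⊕1⊕1⊕1⊕1⊕1⊕1⊕0⊕1⊕1⊕0⊕0⊕1⊕1⊕1 = 0
s2: b2⊕b3⊕b6⊕b7⊕b10⊕b11⊕b14⊕b15⊕b18⊕b19⊕b22⊕b23⊕b26⊕b27⊕b30⊕b31 = 0⊕1⊕0⊕1⊕0⊕1⊕0⊕1⊕0⊕1⊕1⊕0⊕1⊕1⊕1⊕1 = 0
s4: b4⊕b5⊕b6⊕b7⊕b12⊕b13⊕b14⊕b15⊕b20⊕b21⊕b22⊕b23⊕b28⊕b29⊕b30⊕b31 = 0⊕1⊕0⊕1⊕0⊕1⊕0⊕1⊕1⊕1⊕1⊕0⊕0⊕1⊕1⊕1 = 0
s8: b8⊕b9⊕b10⊕b11⊕b12⊕b13⊕b14⊕b15⊕b24⊕b25⊕b26⊕b27⊕b28⊕b29⊕b30⊕b31 = 0⊕1⊕0⊕1⊕0⊕1⊕0⊕1⊕1⊕0⊕1⊕1⊕0⊕1⊕1⊕1 = 0
s16: b16⊕b17⊕b18⊕b19⊕b20⊕b21⊕b22⊕b23⊕b24⊕b25⊕b26⊕b27⊕b28⊕b29⊕b30⊕b31 = 1⊕0⊕0⊕1⊕1⊕1⊕1⊕0⊕1⊕0⊕1⊕1⊕0⊕1⊕1⊕1 = 1
Syndrome (s16...s1) = 10000 → position 16.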